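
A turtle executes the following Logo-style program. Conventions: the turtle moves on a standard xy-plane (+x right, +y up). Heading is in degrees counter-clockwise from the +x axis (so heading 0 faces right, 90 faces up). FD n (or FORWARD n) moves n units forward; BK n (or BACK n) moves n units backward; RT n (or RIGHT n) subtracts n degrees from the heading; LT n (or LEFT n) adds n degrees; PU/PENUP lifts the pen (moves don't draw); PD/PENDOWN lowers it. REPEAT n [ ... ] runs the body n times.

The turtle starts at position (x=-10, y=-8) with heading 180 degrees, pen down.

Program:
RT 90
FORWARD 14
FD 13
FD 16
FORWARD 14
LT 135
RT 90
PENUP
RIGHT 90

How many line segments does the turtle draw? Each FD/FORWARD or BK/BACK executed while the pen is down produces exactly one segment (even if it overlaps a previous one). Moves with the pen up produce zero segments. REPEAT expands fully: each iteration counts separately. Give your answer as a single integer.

Answer: 4

Derivation:
Executing turtle program step by step:
Start: pos=(-10,-8), heading=180, pen down
RT 90: heading 180 -> 90
FD 14: (-10,-8) -> (-10,6) [heading=90, draw]
FD 13: (-10,6) -> (-10,19) [heading=90, draw]
FD 16: (-10,19) -> (-10,35) [heading=90, draw]
FD 14: (-10,35) -> (-10,49) [heading=90, draw]
LT 135: heading 90 -> 225
RT 90: heading 225 -> 135
PU: pen up
RT 90: heading 135 -> 45
Final: pos=(-10,49), heading=45, 4 segment(s) drawn
Segments drawn: 4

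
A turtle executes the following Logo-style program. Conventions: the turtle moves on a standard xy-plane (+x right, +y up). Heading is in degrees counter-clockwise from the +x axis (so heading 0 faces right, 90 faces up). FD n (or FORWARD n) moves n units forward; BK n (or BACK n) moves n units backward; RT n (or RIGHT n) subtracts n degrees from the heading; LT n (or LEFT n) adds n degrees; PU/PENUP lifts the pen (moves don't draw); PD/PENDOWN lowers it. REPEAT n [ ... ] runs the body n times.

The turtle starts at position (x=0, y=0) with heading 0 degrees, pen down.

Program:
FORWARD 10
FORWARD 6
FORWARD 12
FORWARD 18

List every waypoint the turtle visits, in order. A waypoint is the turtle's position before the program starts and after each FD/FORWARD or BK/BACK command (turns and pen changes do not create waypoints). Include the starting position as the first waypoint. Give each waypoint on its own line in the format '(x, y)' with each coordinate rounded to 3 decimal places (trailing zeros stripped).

Answer: (0, 0)
(10, 0)
(16, 0)
(28, 0)
(46, 0)

Derivation:
Executing turtle program step by step:
Start: pos=(0,0), heading=0, pen down
FD 10: (0,0) -> (10,0) [heading=0, draw]
FD 6: (10,0) -> (16,0) [heading=0, draw]
FD 12: (16,0) -> (28,0) [heading=0, draw]
FD 18: (28,0) -> (46,0) [heading=0, draw]
Final: pos=(46,0), heading=0, 4 segment(s) drawn
Waypoints (5 total):
(0, 0)
(10, 0)
(16, 0)
(28, 0)
(46, 0)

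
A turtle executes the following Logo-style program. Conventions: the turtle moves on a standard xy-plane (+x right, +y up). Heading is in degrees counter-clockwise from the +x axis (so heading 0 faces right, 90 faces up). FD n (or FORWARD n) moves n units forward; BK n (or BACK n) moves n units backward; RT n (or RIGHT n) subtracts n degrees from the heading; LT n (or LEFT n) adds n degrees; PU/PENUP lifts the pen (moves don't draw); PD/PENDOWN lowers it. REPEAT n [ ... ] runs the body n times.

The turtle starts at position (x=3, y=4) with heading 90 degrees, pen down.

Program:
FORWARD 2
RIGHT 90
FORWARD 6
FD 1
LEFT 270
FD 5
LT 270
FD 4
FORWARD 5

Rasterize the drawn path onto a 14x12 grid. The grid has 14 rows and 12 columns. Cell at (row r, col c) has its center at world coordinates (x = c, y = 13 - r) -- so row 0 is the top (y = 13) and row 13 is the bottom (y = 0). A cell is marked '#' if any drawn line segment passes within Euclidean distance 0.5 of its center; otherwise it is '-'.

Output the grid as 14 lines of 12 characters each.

Answer: ------------
------------
------------
------------
------------
------------
------------
---########-
---#------#-
---#------#-
----------#-
----------#-
-##########-
------------

Derivation:
Segment 0: (3,4) -> (3,6)
Segment 1: (3,6) -> (9,6)
Segment 2: (9,6) -> (10,6)
Segment 3: (10,6) -> (10,1)
Segment 4: (10,1) -> (6,1)
Segment 5: (6,1) -> (1,1)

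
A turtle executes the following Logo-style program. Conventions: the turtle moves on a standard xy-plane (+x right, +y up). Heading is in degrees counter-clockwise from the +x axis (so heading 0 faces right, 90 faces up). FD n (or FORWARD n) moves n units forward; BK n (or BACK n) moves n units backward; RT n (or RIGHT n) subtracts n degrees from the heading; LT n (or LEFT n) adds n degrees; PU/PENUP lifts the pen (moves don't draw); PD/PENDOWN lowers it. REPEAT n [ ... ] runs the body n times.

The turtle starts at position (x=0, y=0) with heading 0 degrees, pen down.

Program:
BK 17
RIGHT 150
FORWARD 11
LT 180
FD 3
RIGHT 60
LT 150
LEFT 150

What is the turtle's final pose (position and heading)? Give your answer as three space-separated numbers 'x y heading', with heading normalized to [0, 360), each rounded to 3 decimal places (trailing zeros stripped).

Answer: -23.928 -4 270

Derivation:
Executing turtle program step by step:
Start: pos=(0,0), heading=0, pen down
BK 17: (0,0) -> (-17,0) [heading=0, draw]
RT 150: heading 0 -> 210
FD 11: (-17,0) -> (-26.526,-5.5) [heading=210, draw]
LT 180: heading 210 -> 30
FD 3: (-26.526,-5.5) -> (-23.928,-4) [heading=30, draw]
RT 60: heading 30 -> 330
LT 150: heading 330 -> 120
LT 150: heading 120 -> 270
Final: pos=(-23.928,-4), heading=270, 3 segment(s) drawn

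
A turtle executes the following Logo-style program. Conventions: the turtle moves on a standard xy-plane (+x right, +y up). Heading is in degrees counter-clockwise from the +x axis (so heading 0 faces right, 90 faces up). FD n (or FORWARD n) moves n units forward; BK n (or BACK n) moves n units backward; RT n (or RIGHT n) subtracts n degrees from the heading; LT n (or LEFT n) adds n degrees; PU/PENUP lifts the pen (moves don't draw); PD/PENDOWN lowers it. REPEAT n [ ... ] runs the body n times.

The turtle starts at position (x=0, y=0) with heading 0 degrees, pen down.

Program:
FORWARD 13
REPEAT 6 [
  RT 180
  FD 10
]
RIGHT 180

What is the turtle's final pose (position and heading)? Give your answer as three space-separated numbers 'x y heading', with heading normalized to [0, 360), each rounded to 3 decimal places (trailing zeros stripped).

Executing turtle program step by step:
Start: pos=(0,0), heading=0, pen down
FD 13: (0,0) -> (13,0) [heading=0, draw]
REPEAT 6 [
  -- iteration 1/6 --
  RT 180: heading 0 -> 180
  FD 10: (13,0) -> (3,0) [heading=180, draw]
  -- iteration 2/6 --
  RT 180: heading 180 -> 0
  FD 10: (3,0) -> (13,0) [heading=0, draw]
  -- iteration 3/6 --
  RT 180: heading 0 -> 180
  FD 10: (13,0) -> (3,0) [heading=180, draw]
  -- iteration 4/6 --
  RT 180: heading 180 -> 0
  FD 10: (3,0) -> (13,0) [heading=0, draw]
  -- iteration 5/6 --
  RT 180: heading 0 -> 180
  FD 10: (13,0) -> (3,0) [heading=180, draw]
  -- iteration 6/6 --
  RT 180: heading 180 -> 0
  FD 10: (3,0) -> (13,0) [heading=0, draw]
]
RT 180: heading 0 -> 180
Final: pos=(13,0), heading=180, 7 segment(s) drawn

Answer: 13 0 180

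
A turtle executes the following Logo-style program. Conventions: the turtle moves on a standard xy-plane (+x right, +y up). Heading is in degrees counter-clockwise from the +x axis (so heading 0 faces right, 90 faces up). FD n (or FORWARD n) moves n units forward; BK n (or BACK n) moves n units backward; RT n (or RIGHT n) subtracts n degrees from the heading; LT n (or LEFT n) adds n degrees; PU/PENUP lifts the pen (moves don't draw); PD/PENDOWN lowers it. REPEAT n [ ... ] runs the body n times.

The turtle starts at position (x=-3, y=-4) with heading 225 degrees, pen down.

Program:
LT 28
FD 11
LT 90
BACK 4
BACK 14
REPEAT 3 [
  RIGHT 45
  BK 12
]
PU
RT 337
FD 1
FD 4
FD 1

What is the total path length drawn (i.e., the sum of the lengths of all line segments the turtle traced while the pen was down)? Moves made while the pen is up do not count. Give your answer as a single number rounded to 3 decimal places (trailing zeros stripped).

Answer: 65

Derivation:
Executing turtle program step by step:
Start: pos=(-3,-4), heading=225, pen down
LT 28: heading 225 -> 253
FD 11: (-3,-4) -> (-6.216,-14.519) [heading=253, draw]
LT 90: heading 253 -> 343
BK 4: (-6.216,-14.519) -> (-10.041,-13.35) [heading=343, draw]
BK 14: (-10.041,-13.35) -> (-23.43,-9.257) [heading=343, draw]
REPEAT 3 [
  -- iteration 1/3 --
  RT 45: heading 343 -> 298
  BK 12: (-23.43,-9.257) -> (-29.063,1.339) [heading=298, draw]
  -- iteration 2/3 --
  RT 45: heading 298 -> 253
  BK 12: (-29.063,1.339) -> (-25.555,12.814) [heading=253, draw]
  -- iteration 3/3 --
  RT 45: heading 253 -> 208
  BK 12: (-25.555,12.814) -> (-14.959,18.448) [heading=208, draw]
]
PU: pen up
RT 337: heading 208 -> 231
FD 1: (-14.959,18.448) -> (-15.589,17.671) [heading=231, move]
FD 4: (-15.589,17.671) -> (-18.106,14.562) [heading=231, move]
FD 1: (-18.106,14.562) -> (-18.735,13.785) [heading=231, move]
Final: pos=(-18.735,13.785), heading=231, 6 segment(s) drawn

Segment lengths:
  seg 1: (-3,-4) -> (-6.216,-14.519), length = 11
  seg 2: (-6.216,-14.519) -> (-10.041,-13.35), length = 4
  seg 3: (-10.041,-13.35) -> (-23.43,-9.257), length = 14
  seg 4: (-23.43,-9.257) -> (-29.063,1.339), length = 12
  seg 5: (-29.063,1.339) -> (-25.555,12.814), length = 12
  seg 6: (-25.555,12.814) -> (-14.959,18.448), length = 12
Total = 65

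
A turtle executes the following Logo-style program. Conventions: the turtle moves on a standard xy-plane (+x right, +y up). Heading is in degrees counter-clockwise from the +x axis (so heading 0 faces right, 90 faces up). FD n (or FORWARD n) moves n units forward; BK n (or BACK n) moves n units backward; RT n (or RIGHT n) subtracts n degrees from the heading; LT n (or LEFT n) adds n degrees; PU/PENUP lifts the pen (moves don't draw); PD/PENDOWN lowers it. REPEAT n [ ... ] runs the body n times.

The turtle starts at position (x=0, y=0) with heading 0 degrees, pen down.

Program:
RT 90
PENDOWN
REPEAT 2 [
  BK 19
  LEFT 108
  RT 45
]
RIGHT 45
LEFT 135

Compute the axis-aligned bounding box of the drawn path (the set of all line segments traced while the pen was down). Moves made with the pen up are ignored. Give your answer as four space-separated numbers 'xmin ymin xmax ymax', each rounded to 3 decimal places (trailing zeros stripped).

Executing turtle program step by step:
Start: pos=(0,0), heading=0, pen down
RT 90: heading 0 -> 270
PD: pen down
REPEAT 2 [
  -- iteration 1/2 --
  BK 19: (0,0) -> (0,19) [heading=270, draw]
  LT 108: heading 270 -> 18
  RT 45: heading 18 -> 333
  -- iteration 2/2 --
  BK 19: (0,19) -> (-16.929,27.626) [heading=333, draw]
  LT 108: heading 333 -> 81
  RT 45: heading 81 -> 36
]
RT 45: heading 36 -> 351
LT 135: heading 351 -> 126
Final: pos=(-16.929,27.626), heading=126, 2 segment(s) drawn

Segment endpoints: x in {-16.929, 0, 0}, y in {0, 19, 27.626}
xmin=-16.929, ymin=0, xmax=0, ymax=27.626

Answer: -16.929 0 0 27.626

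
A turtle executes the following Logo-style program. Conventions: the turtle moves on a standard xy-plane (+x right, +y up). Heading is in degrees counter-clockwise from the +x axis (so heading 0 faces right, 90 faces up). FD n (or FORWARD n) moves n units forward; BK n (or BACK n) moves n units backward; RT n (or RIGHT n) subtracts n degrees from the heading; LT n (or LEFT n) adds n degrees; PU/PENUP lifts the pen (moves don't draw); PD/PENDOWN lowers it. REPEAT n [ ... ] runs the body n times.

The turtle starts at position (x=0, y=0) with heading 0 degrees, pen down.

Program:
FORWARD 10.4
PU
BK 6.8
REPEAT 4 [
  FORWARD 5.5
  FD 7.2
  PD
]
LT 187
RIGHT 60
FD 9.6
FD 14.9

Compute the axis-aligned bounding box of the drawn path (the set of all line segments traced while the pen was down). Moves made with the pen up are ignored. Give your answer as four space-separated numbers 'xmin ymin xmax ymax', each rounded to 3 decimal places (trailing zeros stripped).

Executing turtle program step by step:
Start: pos=(0,0), heading=0, pen down
FD 10.4: (0,0) -> (10.4,0) [heading=0, draw]
PU: pen up
BK 6.8: (10.4,0) -> (3.6,0) [heading=0, move]
REPEAT 4 [
  -- iteration 1/4 --
  FD 5.5: (3.6,0) -> (9.1,0) [heading=0, move]
  FD 7.2: (9.1,0) -> (16.3,0) [heading=0, move]
  PD: pen down
  -- iteration 2/4 --
  FD 5.5: (16.3,0) -> (21.8,0) [heading=0, draw]
  FD 7.2: (21.8,0) -> (29,0) [heading=0, draw]
  PD: pen down
  -- iteration 3/4 --
  FD 5.5: (29,0) -> (34.5,0) [heading=0, draw]
  FD 7.2: (34.5,0) -> (41.7,0) [heading=0, draw]
  PD: pen down
  -- iteration 4/4 --
  FD 5.5: (41.7,0) -> (47.2,0) [heading=0, draw]
  FD 7.2: (47.2,0) -> (54.4,0) [heading=0, draw]
  PD: pen down
]
LT 187: heading 0 -> 187
RT 60: heading 187 -> 127
FD 9.6: (54.4,0) -> (48.623,7.667) [heading=127, draw]
FD 14.9: (48.623,7.667) -> (39.656,19.567) [heading=127, draw]
Final: pos=(39.656,19.567), heading=127, 9 segment(s) drawn

Segment endpoints: x in {0, 10.4, 16.3, 21.8, 29, 34.5, 39.656, 41.7, 47.2, 48.623, 54.4}, y in {0, 7.667, 19.567}
xmin=0, ymin=0, xmax=54.4, ymax=19.567

Answer: 0 0 54.4 19.567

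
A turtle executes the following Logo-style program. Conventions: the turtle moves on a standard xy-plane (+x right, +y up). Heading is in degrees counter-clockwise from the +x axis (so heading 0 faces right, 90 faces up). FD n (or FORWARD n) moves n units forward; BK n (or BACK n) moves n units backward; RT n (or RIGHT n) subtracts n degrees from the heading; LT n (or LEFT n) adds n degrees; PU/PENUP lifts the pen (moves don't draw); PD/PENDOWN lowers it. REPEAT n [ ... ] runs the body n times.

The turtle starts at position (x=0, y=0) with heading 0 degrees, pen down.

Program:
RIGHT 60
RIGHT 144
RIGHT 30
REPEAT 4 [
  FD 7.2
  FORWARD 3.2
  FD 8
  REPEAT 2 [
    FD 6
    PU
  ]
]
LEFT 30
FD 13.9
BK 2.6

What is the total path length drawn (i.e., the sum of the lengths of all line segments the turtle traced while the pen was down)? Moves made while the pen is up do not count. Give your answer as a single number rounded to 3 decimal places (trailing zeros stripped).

Answer: 24.4

Derivation:
Executing turtle program step by step:
Start: pos=(0,0), heading=0, pen down
RT 60: heading 0 -> 300
RT 144: heading 300 -> 156
RT 30: heading 156 -> 126
REPEAT 4 [
  -- iteration 1/4 --
  FD 7.2: (0,0) -> (-4.232,5.825) [heading=126, draw]
  FD 3.2: (-4.232,5.825) -> (-6.113,8.414) [heading=126, draw]
  FD 8: (-6.113,8.414) -> (-10.815,14.886) [heading=126, draw]
  REPEAT 2 [
    -- iteration 1/2 --
    FD 6: (-10.815,14.886) -> (-14.342,19.74) [heading=126, draw]
    PU: pen up
    -- iteration 2/2 --
    FD 6: (-14.342,19.74) -> (-17.869,24.594) [heading=126, move]
    PU: pen up
  ]
  -- iteration 2/4 --
  FD 7.2: (-17.869,24.594) -> (-22.101,30.419) [heading=126, move]
  FD 3.2: (-22.101,30.419) -> (-23.982,33.008) [heading=126, move]
  FD 8: (-23.982,33.008) -> (-28.684,39.48) [heading=126, move]
  REPEAT 2 [
    -- iteration 1/2 --
    FD 6: (-28.684,39.48) -> (-32.211,44.334) [heading=126, move]
    PU: pen up
    -- iteration 2/2 --
    FD 6: (-32.211,44.334) -> (-35.737,49.188) [heading=126, move]
    PU: pen up
  ]
  -- iteration 3/4 --
  FD 7.2: (-35.737,49.188) -> (-39.969,55.013) [heading=126, move]
  FD 3.2: (-39.969,55.013) -> (-41.85,57.602) [heading=126, move]
  FD 8: (-41.85,57.602) -> (-46.553,64.074) [heading=126, move]
  REPEAT 2 [
    -- iteration 1/2 --
    FD 6: (-46.553,64.074) -> (-50.079,68.928) [heading=126, move]
    PU: pen up
    -- iteration 2/2 --
    FD 6: (-50.079,68.928) -> (-53.606,73.782) [heading=126, move]
    PU: pen up
  ]
  -- iteration 4/4 --
  FD 7.2: (-53.606,73.782) -> (-57.838,79.607) [heading=126, move]
  FD 3.2: (-57.838,79.607) -> (-59.719,82.196) [heading=126, move]
  FD 8: (-59.719,82.196) -> (-64.421,88.668) [heading=126, move]
  REPEAT 2 [
    -- iteration 1/2 --
    FD 6: (-64.421,88.668) -> (-67.948,93.522) [heading=126, move]
    PU: pen up
    -- iteration 2/2 --
    FD 6: (-67.948,93.522) -> (-71.475,98.376) [heading=126, move]
    PU: pen up
  ]
]
LT 30: heading 126 -> 156
FD 13.9: (-71.475,98.376) -> (-84.173,104.03) [heading=156, move]
BK 2.6: (-84.173,104.03) -> (-81.798,102.973) [heading=156, move]
Final: pos=(-81.798,102.973), heading=156, 4 segment(s) drawn

Segment lengths:
  seg 1: (0,0) -> (-4.232,5.825), length = 7.2
  seg 2: (-4.232,5.825) -> (-6.113,8.414), length = 3.2
  seg 3: (-6.113,8.414) -> (-10.815,14.886), length = 8
  seg 4: (-10.815,14.886) -> (-14.342,19.74), length = 6
Total = 24.4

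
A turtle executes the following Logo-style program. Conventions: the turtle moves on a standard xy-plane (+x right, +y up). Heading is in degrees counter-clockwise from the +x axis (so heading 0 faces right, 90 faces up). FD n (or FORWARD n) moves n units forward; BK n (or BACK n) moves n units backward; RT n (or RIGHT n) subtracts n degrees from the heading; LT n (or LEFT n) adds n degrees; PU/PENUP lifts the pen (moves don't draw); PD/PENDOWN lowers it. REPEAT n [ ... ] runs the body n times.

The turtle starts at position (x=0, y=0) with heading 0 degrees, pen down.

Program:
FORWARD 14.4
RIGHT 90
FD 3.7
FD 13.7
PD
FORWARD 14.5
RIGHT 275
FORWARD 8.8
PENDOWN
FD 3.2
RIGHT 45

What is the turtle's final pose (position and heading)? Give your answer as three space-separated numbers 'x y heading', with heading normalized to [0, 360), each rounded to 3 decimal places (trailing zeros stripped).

Executing turtle program step by step:
Start: pos=(0,0), heading=0, pen down
FD 14.4: (0,0) -> (14.4,0) [heading=0, draw]
RT 90: heading 0 -> 270
FD 3.7: (14.4,0) -> (14.4,-3.7) [heading=270, draw]
FD 13.7: (14.4,-3.7) -> (14.4,-17.4) [heading=270, draw]
PD: pen down
FD 14.5: (14.4,-17.4) -> (14.4,-31.9) [heading=270, draw]
RT 275: heading 270 -> 355
FD 8.8: (14.4,-31.9) -> (23.167,-32.667) [heading=355, draw]
PD: pen down
FD 3.2: (23.167,-32.667) -> (26.354,-32.946) [heading=355, draw]
RT 45: heading 355 -> 310
Final: pos=(26.354,-32.946), heading=310, 6 segment(s) drawn

Answer: 26.354 -32.946 310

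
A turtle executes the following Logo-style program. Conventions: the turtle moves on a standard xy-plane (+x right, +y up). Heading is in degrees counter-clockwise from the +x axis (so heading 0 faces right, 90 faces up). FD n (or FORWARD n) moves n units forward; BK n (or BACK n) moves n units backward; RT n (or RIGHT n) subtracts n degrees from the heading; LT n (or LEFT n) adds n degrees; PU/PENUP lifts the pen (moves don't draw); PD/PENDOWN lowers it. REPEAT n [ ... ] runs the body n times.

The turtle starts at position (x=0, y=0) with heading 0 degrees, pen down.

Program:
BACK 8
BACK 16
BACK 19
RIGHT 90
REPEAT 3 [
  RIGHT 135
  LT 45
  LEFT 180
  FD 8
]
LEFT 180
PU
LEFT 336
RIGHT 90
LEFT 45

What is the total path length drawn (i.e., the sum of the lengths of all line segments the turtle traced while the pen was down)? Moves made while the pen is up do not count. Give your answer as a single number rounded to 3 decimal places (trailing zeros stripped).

Executing turtle program step by step:
Start: pos=(0,0), heading=0, pen down
BK 8: (0,0) -> (-8,0) [heading=0, draw]
BK 16: (-8,0) -> (-24,0) [heading=0, draw]
BK 19: (-24,0) -> (-43,0) [heading=0, draw]
RT 90: heading 0 -> 270
REPEAT 3 [
  -- iteration 1/3 --
  RT 135: heading 270 -> 135
  LT 45: heading 135 -> 180
  LT 180: heading 180 -> 0
  FD 8: (-43,0) -> (-35,0) [heading=0, draw]
  -- iteration 2/3 --
  RT 135: heading 0 -> 225
  LT 45: heading 225 -> 270
  LT 180: heading 270 -> 90
  FD 8: (-35,0) -> (-35,8) [heading=90, draw]
  -- iteration 3/3 --
  RT 135: heading 90 -> 315
  LT 45: heading 315 -> 0
  LT 180: heading 0 -> 180
  FD 8: (-35,8) -> (-43,8) [heading=180, draw]
]
LT 180: heading 180 -> 0
PU: pen up
LT 336: heading 0 -> 336
RT 90: heading 336 -> 246
LT 45: heading 246 -> 291
Final: pos=(-43,8), heading=291, 6 segment(s) drawn

Segment lengths:
  seg 1: (0,0) -> (-8,0), length = 8
  seg 2: (-8,0) -> (-24,0), length = 16
  seg 3: (-24,0) -> (-43,0), length = 19
  seg 4: (-43,0) -> (-35,0), length = 8
  seg 5: (-35,0) -> (-35,8), length = 8
  seg 6: (-35,8) -> (-43,8), length = 8
Total = 67

Answer: 67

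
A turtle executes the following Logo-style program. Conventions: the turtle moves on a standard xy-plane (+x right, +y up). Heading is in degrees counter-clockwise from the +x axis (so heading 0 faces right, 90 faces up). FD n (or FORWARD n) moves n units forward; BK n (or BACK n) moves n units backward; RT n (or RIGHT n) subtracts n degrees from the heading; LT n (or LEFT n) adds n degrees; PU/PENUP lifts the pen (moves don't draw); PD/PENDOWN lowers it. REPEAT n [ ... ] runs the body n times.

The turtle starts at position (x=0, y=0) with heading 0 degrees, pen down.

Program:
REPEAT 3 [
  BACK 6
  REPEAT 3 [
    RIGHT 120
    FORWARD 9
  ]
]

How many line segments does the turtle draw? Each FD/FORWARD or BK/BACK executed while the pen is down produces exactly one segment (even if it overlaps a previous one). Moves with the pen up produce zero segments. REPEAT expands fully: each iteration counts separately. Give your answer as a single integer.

Executing turtle program step by step:
Start: pos=(0,0), heading=0, pen down
REPEAT 3 [
  -- iteration 1/3 --
  BK 6: (0,0) -> (-6,0) [heading=0, draw]
  REPEAT 3 [
    -- iteration 1/3 --
    RT 120: heading 0 -> 240
    FD 9: (-6,0) -> (-10.5,-7.794) [heading=240, draw]
    -- iteration 2/3 --
    RT 120: heading 240 -> 120
    FD 9: (-10.5,-7.794) -> (-15,0) [heading=120, draw]
    -- iteration 3/3 --
    RT 120: heading 120 -> 0
    FD 9: (-15,0) -> (-6,0) [heading=0, draw]
  ]
  -- iteration 2/3 --
  BK 6: (-6,0) -> (-12,0) [heading=0, draw]
  REPEAT 3 [
    -- iteration 1/3 --
    RT 120: heading 0 -> 240
    FD 9: (-12,0) -> (-16.5,-7.794) [heading=240, draw]
    -- iteration 2/3 --
    RT 120: heading 240 -> 120
    FD 9: (-16.5,-7.794) -> (-21,0) [heading=120, draw]
    -- iteration 3/3 --
    RT 120: heading 120 -> 0
    FD 9: (-21,0) -> (-12,0) [heading=0, draw]
  ]
  -- iteration 3/3 --
  BK 6: (-12,0) -> (-18,0) [heading=0, draw]
  REPEAT 3 [
    -- iteration 1/3 --
    RT 120: heading 0 -> 240
    FD 9: (-18,0) -> (-22.5,-7.794) [heading=240, draw]
    -- iteration 2/3 --
    RT 120: heading 240 -> 120
    FD 9: (-22.5,-7.794) -> (-27,0) [heading=120, draw]
    -- iteration 3/3 --
    RT 120: heading 120 -> 0
    FD 9: (-27,0) -> (-18,0) [heading=0, draw]
  ]
]
Final: pos=(-18,0), heading=0, 12 segment(s) drawn
Segments drawn: 12

Answer: 12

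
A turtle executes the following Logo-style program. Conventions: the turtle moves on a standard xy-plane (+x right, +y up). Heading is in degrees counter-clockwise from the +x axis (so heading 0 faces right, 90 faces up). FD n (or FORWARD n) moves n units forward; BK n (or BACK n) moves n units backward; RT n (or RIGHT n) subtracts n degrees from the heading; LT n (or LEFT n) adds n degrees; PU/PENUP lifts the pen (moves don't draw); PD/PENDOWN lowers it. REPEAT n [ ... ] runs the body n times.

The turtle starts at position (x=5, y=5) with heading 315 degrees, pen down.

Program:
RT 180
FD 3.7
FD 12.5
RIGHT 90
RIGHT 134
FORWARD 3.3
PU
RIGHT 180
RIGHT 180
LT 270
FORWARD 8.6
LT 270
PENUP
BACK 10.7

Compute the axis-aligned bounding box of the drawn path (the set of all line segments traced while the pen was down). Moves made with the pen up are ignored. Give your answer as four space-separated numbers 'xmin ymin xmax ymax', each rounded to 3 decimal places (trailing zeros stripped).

Executing turtle program step by step:
Start: pos=(5,5), heading=315, pen down
RT 180: heading 315 -> 135
FD 3.7: (5,5) -> (2.384,7.616) [heading=135, draw]
FD 12.5: (2.384,7.616) -> (-6.455,16.455) [heading=135, draw]
RT 90: heading 135 -> 45
RT 134: heading 45 -> 271
FD 3.3: (-6.455,16.455) -> (-6.398,13.156) [heading=271, draw]
PU: pen up
RT 180: heading 271 -> 91
RT 180: heading 91 -> 271
LT 270: heading 271 -> 181
FD 8.6: (-6.398,13.156) -> (-14.996,13.006) [heading=181, move]
LT 270: heading 181 -> 91
PU: pen up
BK 10.7: (-14.996,13.006) -> (-14.809,2.307) [heading=91, move]
Final: pos=(-14.809,2.307), heading=91, 3 segment(s) drawn

Segment endpoints: x in {-6.455, -6.398, 2.384, 5}, y in {5, 7.616, 13.156, 16.455}
xmin=-6.455, ymin=5, xmax=5, ymax=16.455

Answer: -6.455 5 5 16.455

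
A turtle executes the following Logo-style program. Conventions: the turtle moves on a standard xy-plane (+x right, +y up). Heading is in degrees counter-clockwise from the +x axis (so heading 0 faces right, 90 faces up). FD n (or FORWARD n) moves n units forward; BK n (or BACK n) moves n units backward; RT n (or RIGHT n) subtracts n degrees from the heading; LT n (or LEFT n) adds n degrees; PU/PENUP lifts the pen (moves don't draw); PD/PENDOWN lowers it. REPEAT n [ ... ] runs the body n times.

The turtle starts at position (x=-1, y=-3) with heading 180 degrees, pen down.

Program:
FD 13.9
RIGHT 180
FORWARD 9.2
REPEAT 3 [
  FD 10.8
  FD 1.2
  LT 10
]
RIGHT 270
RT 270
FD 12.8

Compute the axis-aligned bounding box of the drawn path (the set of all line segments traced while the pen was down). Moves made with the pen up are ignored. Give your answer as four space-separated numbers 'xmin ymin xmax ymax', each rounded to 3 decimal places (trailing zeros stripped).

Answer: -14.9 -3.212 29.394 3.188

Derivation:
Executing turtle program step by step:
Start: pos=(-1,-3), heading=180, pen down
FD 13.9: (-1,-3) -> (-14.9,-3) [heading=180, draw]
RT 180: heading 180 -> 0
FD 9.2: (-14.9,-3) -> (-5.7,-3) [heading=0, draw]
REPEAT 3 [
  -- iteration 1/3 --
  FD 10.8: (-5.7,-3) -> (5.1,-3) [heading=0, draw]
  FD 1.2: (5.1,-3) -> (6.3,-3) [heading=0, draw]
  LT 10: heading 0 -> 10
  -- iteration 2/3 --
  FD 10.8: (6.3,-3) -> (16.936,-1.125) [heading=10, draw]
  FD 1.2: (16.936,-1.125) -> (18.118,-0.916) [heading=10, draw]
  LT 10: heading 10 -> 20
  -- iteration 3/3 --
  FD 10.8: (18.118,-0.916) -> (28.266,2.778) [heading=20, draw]
  FD 1.2: (28.266,2.778) -> (29.394,3.188) [heading=20, draw]
  LT 10: heading 20 -> 30
]
RT 270: heading 30 -> 120
RT 270: heading 120 -> 210
FD 12.8: (29.394,3.188) -> (18.309,-3.212) [heading=210, draw]
Final: pos=(18.309,-3.212), heading=210, 9 segment(s) drawn

Segment endpoints: x in {-14.9, -5.7, -1, 5.1, 6.3, 16.936, 18.118, 18.309, 28.266, 29.394}, y in {-3.212, -3, -3, -1.125, -0.916, 2.778, 3.188}
xmin=-14.9, ymin=-3.212, xmax=29.394, ymax=3.188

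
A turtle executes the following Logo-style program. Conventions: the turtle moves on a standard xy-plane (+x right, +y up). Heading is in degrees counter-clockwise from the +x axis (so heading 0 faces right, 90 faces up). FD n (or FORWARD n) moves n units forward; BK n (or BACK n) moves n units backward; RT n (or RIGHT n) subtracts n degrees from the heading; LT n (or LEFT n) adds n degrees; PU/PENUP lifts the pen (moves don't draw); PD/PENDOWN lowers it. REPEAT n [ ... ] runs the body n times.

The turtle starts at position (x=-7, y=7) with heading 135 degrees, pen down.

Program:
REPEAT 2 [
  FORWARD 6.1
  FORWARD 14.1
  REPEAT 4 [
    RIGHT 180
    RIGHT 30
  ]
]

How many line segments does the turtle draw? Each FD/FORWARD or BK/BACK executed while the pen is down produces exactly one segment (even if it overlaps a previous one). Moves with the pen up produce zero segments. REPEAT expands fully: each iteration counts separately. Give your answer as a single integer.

Executing turtle program step by step:
Start: pos=(-7,7), heading=135, pen down
REPEAT 2 [
  -- iteration 1/2 --
  FD 6.1: (-7,7) -> (-11.313,11.313) [heading=135, draw]
  FD 14.1: (-11.313,11.313) -> (-21.284,21.284) [heading=135, draw]
  REPEAT 4 [
    -- iteration 1/4 --
    RT 180: heading 135 -> 315
    RT 30: heading 315 -> 285
    -- iteration 2/4 --
    RT 180: heading 285 -> 105
    RT 30: heading 105 -> 75
    -- iteration 3/4 --
    RT 180: heading 75 -> 255
    RT 30: heading 255 -> 225
    -- iteration 4/4 --
    RT 180: heading 225 -> 45
    RT 30: heading 45 -> 15
  ]
  -- iteration 2/2 --
  FD 6.1: (-21.284,21.284) -> (-15.391,22.862) [heading=15, draw]
  FD 14.1: (-15.391,22.862) -> (-1.772,26.512) [heading=15, draw]
  REPEAT 4 [
    -- iteration 1/4 --
    RT 180: heading 15 -> 195
    RT 30: heading 195 -> 165
    -- iteration 2/4 --
    RT 180: heading 165 -> 345
    RT 30: heading 345 -> 315
    -- iteration 3/4 --
    RT 180: heading 315 -> 135
    RT 30: heading 135 -> 105
    -- iteration 4/4 --
    RT 180: heading 105 -> 285
    RT 30: heading 285 -> 255
  ]
]
Final: pos=(-1.772,26.512), heading=255, 4 segment(s) drawn
Segments drawn: 4

Answer: 4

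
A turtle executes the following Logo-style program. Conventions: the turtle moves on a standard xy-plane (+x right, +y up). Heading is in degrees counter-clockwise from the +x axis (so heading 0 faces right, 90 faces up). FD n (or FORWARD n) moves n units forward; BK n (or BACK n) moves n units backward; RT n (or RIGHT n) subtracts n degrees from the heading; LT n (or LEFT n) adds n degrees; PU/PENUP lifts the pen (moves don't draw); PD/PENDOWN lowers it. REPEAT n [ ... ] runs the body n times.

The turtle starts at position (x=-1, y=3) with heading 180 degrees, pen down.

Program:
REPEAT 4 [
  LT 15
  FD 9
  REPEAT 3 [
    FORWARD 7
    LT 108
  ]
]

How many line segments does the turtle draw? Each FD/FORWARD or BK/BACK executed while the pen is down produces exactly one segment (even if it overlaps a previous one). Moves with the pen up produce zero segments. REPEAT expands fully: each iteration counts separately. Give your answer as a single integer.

Executing turtle program step by step:
Start: pos=(-1,3), heading=180, pen down
REPEAT 4 [
  -- iteration 1/4 --
  LT 15: heading 180 -> 195
  FD 9: (-1,3) -> (-9.693,0.671) [heading=195, draw]
  REPEAT 3 [
    -- iteration 1/3 --
    FD 7: (-9.693,0.671) -> (-16.455,-1.141) [heading=195, draw]
    LT 108: heading 195 -> 303
    -- iteration 2/3 --
    FD 7: (-16.455,-1.141) -> (-12.642,-7.012) [heading=303, draw]
    LT 108: heading 303 -> 51
    -- iteration 3/3 --
    FD 7: (-12.642,-7.012) -> (-8.237,-1.572) [heading=51, draw]
    LT 108: heading 51 -> 159
  ]
  -- iteration 2/4 --
  LT 15: heading 159 -> 174
  FD 9: (-8.237,-1.572) -> (-17.188,-0.631) [heading=174, draw]
  REPEAT 3 [
    -- iteration 1/3 --
    FD 7: (-17.188,-0.631) -> (-24.149,0.101) [heading=174, draw]
    LT 108: heading 174 -> 282
    -- iteration 2/3 --
    FD 7: (-24.149,0.101) -> (-22.694,-6.746) [heading=282, draw]
    LT 108: heading 282 -> 30
    -- iteration 3/3 --
    FD 7: (-22.694,-6.746) -> (-16.632,-3.246) [heading=30, draw]
    LT 108: heading 30 -> 138
  ]
  -- iteration 3/4 --
  LT 15: heading 138 -> 153
  FD 9: (-16.632,-3.246) -> (-24.651,0.84) [heading=153, draw]
  REPEAT 3 [
    -- iteration 1/3 --
    FD 7: (-24.651,0.84) -> (-30.888,4.017) [heading=153, draw]
    LT 108: heading 153 -> 261
    -- iteration 2/3 --
    FD 7: (-30.888,4.017) -> (-31.983,-2.896) [heading=261, draw]
    LT 108: heading 261 -> 9
    -- iteration 3/3 --
    FD 7: (-31.983,-2.896) -> (-25.069,-1.801) [heading=9, draw]
    LT 108: heading 9 -> 117
  ]
  -- iteration 4/4 --
  LT 15: heading 117 -> 132
  FD 9: (-25.069,-1.801) -> (-31.091,4.887) [heading=132, draw]
  REPEAT 3 [
    -- iteration 1/3 --
    FD 7: (-31.091,4.887) -> (-35.775,10.089) [heading=132, draw]
    LT 108: heading 132 -> 240
    -- iteration 2/3 --
    FD 7: (-35.775,10.089) -> (-39.275,4.027) [heading=240, draw]
    LT 108: heading 240 -> 348
    -- iteration 3/3 --
    FD 7: (-39.275,4.027) -> (-32.428,2.571) [heading=348, draw]
    LT 108: heading 348 -> 96
  ]
]
Final: pos=(-32.428,2.571), heading=96, 16 segment(s) drawn
Segments drawn: 16

Answer: 16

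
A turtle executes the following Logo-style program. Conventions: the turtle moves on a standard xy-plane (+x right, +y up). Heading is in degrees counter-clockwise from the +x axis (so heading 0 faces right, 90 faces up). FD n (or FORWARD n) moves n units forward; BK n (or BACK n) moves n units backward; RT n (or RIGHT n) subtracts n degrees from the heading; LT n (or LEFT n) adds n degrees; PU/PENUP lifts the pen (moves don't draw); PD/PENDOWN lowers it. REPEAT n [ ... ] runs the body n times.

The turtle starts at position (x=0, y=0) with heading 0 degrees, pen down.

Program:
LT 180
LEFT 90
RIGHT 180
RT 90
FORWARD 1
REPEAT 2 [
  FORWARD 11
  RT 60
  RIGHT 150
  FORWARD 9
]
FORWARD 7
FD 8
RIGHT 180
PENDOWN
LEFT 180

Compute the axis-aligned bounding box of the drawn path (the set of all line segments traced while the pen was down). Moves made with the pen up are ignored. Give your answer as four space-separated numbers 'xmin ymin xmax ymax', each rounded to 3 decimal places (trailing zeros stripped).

Answer: -5.321 -10.785 12 10

Derivation:
Executing turtle program step by step:
Start: pos=(0,0), heading=0, pen down
LT 180: heading 0 -> 180
LT 90: heading 180 -> 270
RT 180: heading 270 -> 90
RT 90: heading 90 -> 0
FD 1: (0,0) -> (1,0) [heading=0, draw]
REPEAT 2 [
  -- iteration 1/2 --
  FD 11: (1,0) -> (12,0) [heading=0, draw]
  RT 60: heading 0 -> 300
  RT 150: heading 300 -> 150
  FD 9: (12,0) -> (4.206,4.5) [heading=150, draw]
  -- iteration 2/2 --
  FD 11: (4.206,4.5) -> (-5.321,10) [heading=150, draw]
  RT 60: heading 150 -> 90
  RT 150: heading 90 -> 300
  FD 9: (-5.321,10) -> (-0.821,2.206) [heading=300, draw]
]
FD 7: (-0.821,2.206) -> (2.679,-3.856) [heading=300, draw]
FD 8: (2.679,-3.856) -> (6.679,-10.785) [heading=300, draw]
RT 180: heading 300 -> 120
PD: pen down
LT 180: heading 120 -> 300
Final: pos=(6.679,-10.785), heading=300, 7 segment(s) drawn

Segment endpoints: x in {-5.321, -0.821, 0, 1, 2.679, 4.206, 6.679, 12}, y in {-10.785, -3.856, 0, 2.206, 4.5, 10}
xmin=-5.321, ymin=-10.785, xmax=12, ymax=10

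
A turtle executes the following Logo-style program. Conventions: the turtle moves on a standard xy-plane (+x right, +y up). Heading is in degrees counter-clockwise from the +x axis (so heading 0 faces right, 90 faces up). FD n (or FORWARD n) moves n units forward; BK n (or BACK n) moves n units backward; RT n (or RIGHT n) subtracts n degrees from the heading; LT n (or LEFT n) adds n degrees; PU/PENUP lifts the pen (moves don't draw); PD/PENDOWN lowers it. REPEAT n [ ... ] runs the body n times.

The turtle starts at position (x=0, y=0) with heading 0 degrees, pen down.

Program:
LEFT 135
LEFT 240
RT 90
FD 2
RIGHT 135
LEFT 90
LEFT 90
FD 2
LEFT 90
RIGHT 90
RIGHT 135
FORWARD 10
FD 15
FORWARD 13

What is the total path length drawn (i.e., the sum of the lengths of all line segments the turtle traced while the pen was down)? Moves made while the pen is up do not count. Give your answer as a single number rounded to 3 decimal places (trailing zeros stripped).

Executing turtle program step by step:
Start: pos=(0,0), heading=0, pen down
LT 135: heading 0 -> 135
LT 240: heading 135 -> 15
RT 90: heading 15 -> 285
FD 2: (0,0) -> (0.518,-1.932) [heading=285, draw]
RT 135: heading 285 -> 150
LT 90: heading 150 -> 240
LT 90: heading 240 -> 330
FD 2: (0.518,-1.932) -> (2.25,-2.932) [heading=330, draw]
LT 90: heading 330 -> 60
RT 90: heading 60 -> 330
RT 135: heading 330 -> 195
FD 10: (2.25,-2.932) -> (-7.41,-5.52) [heading=195, draw]
FD 15: (-7.41,-5.52) -> (-21.898,-9.402) [heading=195, draw]
FD 13: (-21.898,-9.402) -> (-34.455,-12.767) [heading=195, draw]
Final: pos=(-34.455,-12.767), heading=195, 5 segment(s) drawn

Segment lengths:
  seg 1: (0,0) -> (0.518,-1.932), length = 2
  seg 2: (0.518,-1.932) -> (2.25,-2.932), length = 2
  seg 3: (2.25,-2.932) -> (-7.41,-5.52), length = 10
  seg 4: (-7.41,-5.52) -> (-21.898,-9.402), length = 15
  seg 5: (-21.898,-9.402) -> (-34.455,-12.767), length = 13
Total = 42

Answer: 42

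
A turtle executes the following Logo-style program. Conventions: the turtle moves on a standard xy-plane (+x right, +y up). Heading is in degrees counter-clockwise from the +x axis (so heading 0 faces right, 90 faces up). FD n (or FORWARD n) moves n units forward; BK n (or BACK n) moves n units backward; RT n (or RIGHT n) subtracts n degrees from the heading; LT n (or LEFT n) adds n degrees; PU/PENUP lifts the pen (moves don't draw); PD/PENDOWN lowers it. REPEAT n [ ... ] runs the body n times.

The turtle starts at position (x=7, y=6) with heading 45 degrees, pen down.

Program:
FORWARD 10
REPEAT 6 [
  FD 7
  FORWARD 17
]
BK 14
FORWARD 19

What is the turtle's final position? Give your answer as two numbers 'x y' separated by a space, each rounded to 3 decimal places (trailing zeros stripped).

Answer: 119.43 118.43

Derivation:
Executing turtle program step by step:
Start: pos=(7,6), heading=45, pen down
FD 10: (7,6) -> (14.071,13.071) [heading=45, draw]
REPEAT 6 [
  -- iteration 1/6 --
  FD 7: (14.071,13.071) -> (19.021,18.021) [heading=45, draw]
  FD 17: (19.021,18.021) -> (31.042,30.042) [heading=45, draw]
  -- iteration 2/6 --
  FD 7: (31.042,30.042) -> (35.991,34.991) [heading=45, draw]
  FD 17: (35.991,34.991) -> (48.012,47.012) [heading=45, draw]
  -- iteration 3/6 --
  FD 7: (48.012,47.012) -> (52.962,51.962) [heading=45, draw]
  FD 17: (52.962,51.962) -> (64.983,63.983) [heading=45, draw]
  -- iteration 4/6 --
  FD 7: (64.983,63.983) -> (69.933,68.933) [heading=45, draw]
  FD 17: (69.933,68.933) -> (81.953,80.953) [heading=45, draw]
  -- iteration 5/6 --
  FD 7: (81.953,80.953) -> (86.903,85.903) [heading=45, draw]
  FD 17: (86.903,85.903) -> (98.924,97.924) [heading=45, draw]
  -- iteration 6/6 --
  FD 7: (98.924,97.924) -> (103.874,102.874) [heading=45, draw]
  FD 17: (103.874,102.874) -> (115.894,114.894) [heading=45, draw]
]
BK 14: (115.894,114.894) -> (105.995,104.995) [heading=45, draw]
FD 19: (105.995,104.995) -> (119.43,118.43) [heading=45, draw]
Final: pos=(119.43,118.43), heading=45, 15 segment(s) drawn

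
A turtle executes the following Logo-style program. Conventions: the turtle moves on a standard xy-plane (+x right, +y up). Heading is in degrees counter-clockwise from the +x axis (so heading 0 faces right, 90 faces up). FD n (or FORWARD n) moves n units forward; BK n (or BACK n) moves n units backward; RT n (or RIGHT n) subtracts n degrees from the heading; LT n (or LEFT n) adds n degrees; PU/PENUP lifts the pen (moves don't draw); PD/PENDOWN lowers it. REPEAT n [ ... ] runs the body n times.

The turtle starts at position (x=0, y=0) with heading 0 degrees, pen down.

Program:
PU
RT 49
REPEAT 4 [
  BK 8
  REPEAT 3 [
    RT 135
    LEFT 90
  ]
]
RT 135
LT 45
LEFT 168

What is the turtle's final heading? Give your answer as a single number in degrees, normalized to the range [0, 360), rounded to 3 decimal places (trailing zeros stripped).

Answer: 209

Derivation:
Executing turtle program step by step:
Start: pos=(0,0), heading=0, pen down
PU: pen up
RT 49: heading 0 -> 311
REPEAT 4 [
  -- iteration 1/4 --
  BK 8: (0,0) -> (-5.248,6.038) [heading=311, move]
  REPEAT 3 [
    -- iteration 1/3 --
    RT 135: heading 311 -> 176
    LT 90: heading 176 -> 266
    -- iteration 2/3 --
    RT 135: heading 266 -> 131
    LT 90: heading 131 -> 221
    -- iteration 3/3 --
    RT 135: heading 221 -> 86
    LT 90: heading 86 -> 176
  ]
  -- iteration 2/4 --
  BK 8: (-5.248,6.038) -> (2.732,5.48) [heading=176, move]
  REPEAT 3 [
    -- iteration 1/3 --
    RT 135: heading 176 -> 41
    LT 90: heading 41 -> 131
    -- iteration 2/3 --
    RT 135: heading 131 -> 356
    LT 90: heading 356 -> 86
    -- iteration 3/3 --
    RT 135: heading 86 -> 311
    LT 90: heading 311 -> 41
  ]
  -- iteration 3/4 --
  BK 8: (2.732,5.48) -> (-3.306,0.231) [heading=41, move]
  REPEAT 3 [
    -- iteration 1/3 --
    RT 135: heading 41 -> 266
    LT 90: heading 266 -> 356
    -- iteration 2/3 --
    RT 135: heading 356 -> 221
    LT 90: heading 221 -> 311
    -- iteration 3/3 --
    RT 135: heading 311 -> 176
    LT 90: heading 176 -> 266
  ]
  -- iteration 4/4 --
  BK 8: (-3.306,0.231) -> (-2.748,8.212) [heading=266, move]
  REPEAT 3 [
    -- iteration 1/3 --
    RT 135: heading 266 -> 131
    LT 90: heading 131 -> 221
    -- iteration 2/3 --
    RT 135: heading 221 -> 86
    LT 90: heading 86 -> 176
    -- iteration 3/3 --
    RT 135: heading 176 -> 41
    LT 90: heading 41 -> 131
  ]
]
RT 135: heading 131 -> 356
LT 45: heading 356 -> 41
LT 168: heading 41 -> 209
Final: pos=(-2.748,8.212), heading=209, 0 segment(s) drawn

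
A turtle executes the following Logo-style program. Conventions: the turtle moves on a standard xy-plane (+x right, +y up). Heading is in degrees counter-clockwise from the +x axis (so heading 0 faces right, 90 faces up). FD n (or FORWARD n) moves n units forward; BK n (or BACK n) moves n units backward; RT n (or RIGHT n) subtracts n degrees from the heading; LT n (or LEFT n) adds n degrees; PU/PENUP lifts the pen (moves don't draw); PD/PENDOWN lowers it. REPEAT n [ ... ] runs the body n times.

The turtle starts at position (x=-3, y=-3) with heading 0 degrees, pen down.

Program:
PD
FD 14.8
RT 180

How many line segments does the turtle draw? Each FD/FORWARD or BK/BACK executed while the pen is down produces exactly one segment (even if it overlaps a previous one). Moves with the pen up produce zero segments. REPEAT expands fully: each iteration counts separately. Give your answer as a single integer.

Answer: 1

Derivation:
Executing turtle program step by step:
Start: pos=(-3,-3), heading=0, pen down
PD: pen down
FD 14.8: (-3,-3) -> (11.8,-3) [heading=0, draw]
RT 180: heading 0 -> 180
Final: pos=(11.8,-3), heading=180, 1 segment(s) drawn
Segments drawn: 1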